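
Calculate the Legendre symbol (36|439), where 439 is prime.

Euler's criterion: (36/439) ≡ 36^219 (mod 439).
36^2 ≡ 418 (mod 439)
36^4 ≡ 2 (mod 439)
36^8 ≡ 4 (mod 439)
36^16 ≡ 16 (mod 439)
36^32 ≡ 256 (mod 439)
36^64 ≡ 125 (mod 439)
36^128 ≡ 260 (mod 439)
36^219 = 36^(128+64+16+8+2+1) ≡ 1 (mod 439).
Result is 1, so (36/439) = 1.

1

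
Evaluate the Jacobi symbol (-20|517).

-1

First reduce: -20 ≡ 497 (mod 517).
Reciprocity: 497 ≡ 1 and 517 ≡ 1 (mod 4), so (497/517) = +(517/497).
Reduce top mod 497: now compute (20/497).
Pull out 2^2: since 497 ≡ 1 (mod 8), (2/497) = +1, so (2/497)^2 = +1.
Reciprocity: 5 ≡ 1 and 497 ≡ 1 (mod 4), so (5/497) = +(497/5).
Reduce top mod 5: now compute (2/5).
Pull out 2: since 5 ≡ 5 (mod 8), (2/5) = -1.
Reached (1/5) = 1. Collecting the sign flips along the way, the symbol is -1.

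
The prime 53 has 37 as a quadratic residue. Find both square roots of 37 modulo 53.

53 ≡ 1 (mod 4), so we find a root by search.
Trying successive values, 14² = 196 ≡ 37 (mod 53). The other root is 53 − 14 = 39.

14, 39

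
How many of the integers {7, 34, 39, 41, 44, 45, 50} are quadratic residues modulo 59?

3

(7/59) = +1 → QR.
(34/59) = -1 → non-residue.
(39/59) = -1 → non-residue.
(41/59) = +1 → QR.
(44/59) = -1 → non-residue.
(45/59) = +1 → QR.
(50/59) = -1 → non-residue.
Total quadratic residues among the 7: 3.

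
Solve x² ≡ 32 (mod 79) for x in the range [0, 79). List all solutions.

Since 79 ≡ 3 (mod 4), a square root of 32 is 32^((79+1)/4) = 32^20 mod 79.
Repeated squaring: 32^2≡76, 32^4≡9, 32^8≡2, 32^16≡4 (mod 79).
32^20 = 32^(16+4) ≡ 36 (mod 79).
Check: 36² = 1296 ≡ 32 (mod 79). The two roots are 36 and 43.

36, 43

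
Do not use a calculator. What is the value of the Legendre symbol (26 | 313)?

1

Pull out 2: since 313 ≡ 1 (mod 8), (2/313) = +1.
Reciprocity: 13 ≡ 1 and 313 ≡ 1 (mod 4), so (13/313) = +(313/13).
Reduce top mod 13: now compute (1/13).
Reached (1/13) = 1. Collecting the sign flips along the way, the symbol is +1.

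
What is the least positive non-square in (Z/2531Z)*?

2

(2/2531) = −1, so 2 is the smallest positive non-residue mod 2531.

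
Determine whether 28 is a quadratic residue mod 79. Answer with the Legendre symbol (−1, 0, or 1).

-1

Euler's criterion: (28/79) ≡ 28^39 (mod 79).
28^2 ≡ 73 (mod 79)
28^4 ≡ 36 (mod 79)
28^8 ≡ 32 (mod 79)
28^16 ≡ 76 (mod 79)
28^32 ≡ 9 (mod 79)
28^39 = 28^(32+4+2+1) ≡ 78 (mod 79).
Result is 78 ≡ −1, so (28/79) = −1.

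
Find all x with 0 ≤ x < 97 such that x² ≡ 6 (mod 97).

97 ≡ 1 (mod 4), so we find a root by search.
Trying successive values, 43² = 1849 ≡ 6 (mod 97). The other root is 97 − 43 = 54.

43, 54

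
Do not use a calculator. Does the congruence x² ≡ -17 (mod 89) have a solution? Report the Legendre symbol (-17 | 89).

1

First reduce: -17 ≡ 72 (mod 89).
Pull out 2^3: since 89 ≡ 1 (mod 8), (2/89) = +1, so (2/89)^3 = +1.
Reciprocity: 9 ≡ 1 and 89 ≡ 1 (mod 4), so (9/89) = +(89/9).
Reduce top mod 9: now compute (8/9).
Pull out 2^3: since 9 ≡ 1 (mod 8), (2/9) = +1, so (2/9)^3 = +1.
Reached (1/9) = 1. Collecting the sign flips along the way, the symbol is +1.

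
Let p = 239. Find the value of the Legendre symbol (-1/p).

-1

First reduce: -1 ≡ 238 (mod 239).
Pull out 2: since 239 ≡ 7 (mod 8), (2/239) = +1.
Reciprocity: 119 ≡ 3 and 239 ≡ 3 (mod 4), so (119/239) = −(239/119).
Reduce top mod 119: now compute (1/119).
Reached (1/119) = 1. Collecting the sign flips along the way, the symbol is -1.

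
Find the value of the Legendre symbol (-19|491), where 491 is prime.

First reduce: -19 ≡ 472 (mod 491).
Pull out 2^3: since 491 ≡ 3 (mod 8), (2/491) = -1, so (2/491)^3 = -1.
Reciprocity: 59 ≡ 3 and 491 ≡ 3 (mod 4), so (59/491) = −(491/59).
Reduce top mod 59: now compute (19/59).
Reciprocity: 19 ≡ 3 and 59 ≡ 3 (mod 4), so (19/59) = −(59/19).
Reduce top mod 19: now compute (2/19).
Pull out 2: since 19 ≡ 3 (mod 8), (2/19) = -1.
Reached (1/19) = 1. Collecting the sign flips along the way, the symbol is +1.

1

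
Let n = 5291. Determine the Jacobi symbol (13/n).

Reciprocity: 13 ≡ 1 and 5291 ≡ 3 (mod 4), so (13/5291) = +(5291/13).
Reduce top mod 13: now compute (0/13).
Top reduces to 0: gcd > 1, so the symbol is 0.

0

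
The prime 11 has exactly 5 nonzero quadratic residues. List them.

1,3,4,5,9

Square k = 1,…,5 (k and 11−k give the same square):
1²=1, 2²=4, 3²=9, 4²≡5, 5²≡3 (mod 11).
So the quadratic residues mod 11 are {1, 3, 4, 5, 9}.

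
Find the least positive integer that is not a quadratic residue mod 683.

(2/683) = −1, so 2 is the smallest positive non-residue mod 683.

2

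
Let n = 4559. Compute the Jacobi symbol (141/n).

Reciprocity: 141 ≡ 1 and 4559 ≡ 3 (mod 4), so (141/4559) = +(4559/141).
Reduce top mod 141: now compute (47/141).
Reciprocity: 47 ≡ 3 and 141 ≡ 1 (mod 4), so (47/141) = +(141/47).
Reduce top mod 47: now compute (0/47).
Top reduces to 0: gcd > 1, so the symbol is 0.

0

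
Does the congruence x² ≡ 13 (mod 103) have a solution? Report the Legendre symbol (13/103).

Euler's criterion: (13/103) ≡ 13^51 (mod 103).
13^2 ≡ 66 (mod 103)
13^4 ≡ 30 (mod 103)
13^8 ≡ 76 (mod 103)
13^16 ≡ 8 (mod 103)
13^32 ≡ 64 (mod 103)
13^51 = 13^(32+16+2+1) ≡ 1 (mod 103).
Result is 1, so (13/103) = 1.

1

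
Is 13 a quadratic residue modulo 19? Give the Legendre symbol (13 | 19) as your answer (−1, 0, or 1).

Reciprocity: 13 ≡ 1 and 19 ≡ 3 (mod 4), so (13/19) = +(19/13).
Reduce top mod 13: now compute (6/13).
Pull out 2: since 13 ≡ 5 (mod 8), (2/13) = -1.
Reciprocity: 3 ≡ 3 and 13 ≡ 1 (mod 4), so (3/13) = +(13/3).
Reduce top mod 3: now compute (1/3).
Reached (1/3) = 1. Collecting the sign flips along the way, the symbol is -1.

-1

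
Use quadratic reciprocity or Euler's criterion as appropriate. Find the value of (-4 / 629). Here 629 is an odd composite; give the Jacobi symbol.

1

First reduce: -4 ≡ 625 (mod 629).
Reciprocity: 625 ≡ 1 and 629 ≡ 1 (mod 4), so (625/629) = +(629/625).
Reduce top mod 625: now compute (4/625).
Pull out 2^2: since 625 ≡ 1 (mod 8), (2/625) = +1, so (2/625)^2 = +1.
Reached (1/625) = 1. Collecting the sign flips along the way, the symbol is +1.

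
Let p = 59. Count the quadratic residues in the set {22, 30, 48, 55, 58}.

(22/59) = +1 → QR.
(30/59) = -1 → non-residue.
(48/59) = +1 → QR.
(55/59) = -1 → non-residue.
(58/59) = -1 → non-residue.
Total quadratic residues among the 5: 2.

2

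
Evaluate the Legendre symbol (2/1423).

1

Pull out 2: since 1423 ≡ 7 (mod 8), (2/1423) = +1.
Reached (1/1423) = 1. Collecting the sign flips along the way, the symbol is +1.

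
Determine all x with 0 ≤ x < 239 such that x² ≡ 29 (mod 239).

Since 239 ≡ 3 (mod 4), a square root of 29 is 29^((239+1)/4) = 29^60 mod 239.
Repeated squaring: 29^2≡124, 29^4≡80, 29^8≡186, 29^16≡180, 29^32≡135 (mod 239).
29^60 = 29^(32+16+8+4) ≡ 183 (mod 239).
Check: 183² = 33489 ≡ 29 (mod 239). The two roots are 56 and 183.

56, 183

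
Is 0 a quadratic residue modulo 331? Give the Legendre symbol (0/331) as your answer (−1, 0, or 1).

0

Top reduces to 0: gcd > 1, so the symbol is 0.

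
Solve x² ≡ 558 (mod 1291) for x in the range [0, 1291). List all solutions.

43, 1248

Since 1291 ≡ 3 (mod 4), a square root of 558 is 558^((1291+1)/4) = 558^323 mod 1291.
Repeated squaring: 558^2≡233, 558^4≡67, 558^8≡616, 558^16≡1193, 558^32≡567, 558^64≡30, 558^128≡900, 558^256≡543 (mod 1291).
558^323 = 558^(256+64+2+1) ≡ 1248 (mod 1291).
Check: 1248² = 1557504 ≡ 558 (mod 1291). The two roots are 43 and 1248.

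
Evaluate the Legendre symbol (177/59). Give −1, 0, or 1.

First reduce: 177 ≡ 0 (mod 59).
Top reduces to 0: gcd > 1, so the symbol is 0.

0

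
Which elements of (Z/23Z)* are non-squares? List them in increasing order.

5,7,10,11,14,15,17,19,20,21,22

Square k = 1,…,11 (k and 23−k give the same square):
1²=1, 2²=4, 3²=9, 4²=16, 5²≡2, 6²≡13, 7²≡3, 8²≡18, 9²≡12, 10²≡8, 11²≡6 (mod 23).
The residues are {1, 2, 3, 4, 6, 8, 9, 12, 13, 16, 18}; the non-residues are the remaining 11 nonzero classes.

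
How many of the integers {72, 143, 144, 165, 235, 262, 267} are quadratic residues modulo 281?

(72/281) = +1 → QR.
(143/281) = +1 → QR.
(144/281) = +1 → QR.
(165/281) = +1 → QR.
(235/281) = -1 → non-residue.
(262/281) = -1 → non-residue.
(267/281) = +1 → QR.
Total quadratic residues among the 7: 5.

5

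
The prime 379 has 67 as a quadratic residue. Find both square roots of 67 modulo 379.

83, 296

Since 379 ≡ 3 (mod 4), a square root of 67 is 67^((379+1)/4) = 67^95 mod 379.
Repeated squaring: 67^2≡320, 67^4≡70, 67^8≡352, 67^16≡350, 67^32≡83, 67^64≡67 (mod 379).
67^95 = 67^(64+16+8+4+2+1) ≡ 83 (mod 379).
Check: 83² = 6889 ≡ 67 (mod 379). The two roots are 83 and 296.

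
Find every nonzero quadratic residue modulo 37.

Square k = 1,…,18 (k and 37−k give the same square):
1²=1, 2²=4, 3²=9, 4²=16, 5²=25, 6²=36, 7²≡12, 8²≡27, 9²≡7, 10²≡26, 11²≡10, 12²≡33, 13²≡21, 14²≡11, 15²≡3, 16²≡34, 17²≡30, 18²≡28 (mod 37).
So the quadratic residues mod 37 are {1, 3, 4, 7, 9, 10, 11, 12, 16, 21, 25, 26, 27, 28, 30, 33, 34, 36}.

1,3,4,7,9,10,11,12,16,21,25,26,27,28,30,33,34,36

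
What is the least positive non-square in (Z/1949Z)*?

2

(2/1949) = −1, so 2 is the smallest positive non-residue mod 1949.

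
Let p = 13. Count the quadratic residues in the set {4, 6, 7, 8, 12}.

2

(4/13) = +1 → QR.
(6/13) = -1 → non-residue.
(7/13) = -1 → non-residue.
(8/13) = -1 → non-residue.
(12/13) = +1 → QR.
Total quadratic residues among the 5: 2.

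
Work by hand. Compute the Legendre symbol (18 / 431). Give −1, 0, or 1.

Euler's criterion: (18/431) ≡ 18^215 (mod 431).
18^2 ≡ 324 (mod 431)
18^4 ≡ 243 (mod 431)
18^8 ≡ 2 (mod 431)
18^16 ≡ 4 (mod 431)
18^32 ≡ 16 (mod 431)
18^64 ≡ 256 (mod 431)
18^128 ≡ 24 (mod 431)
18^215 = 18^(128+64+16+4+2+1) ≡ 1 (mod 431).
Result is 1, so (18/431) = 1.

1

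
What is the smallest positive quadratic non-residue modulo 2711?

7

(2/2711) = +1, so 2 is a residue.
(3/2711) = +1, so 3 is a residue.
(4/2711) = +1, so 4 is a residue.
(5/2711) = +1, so 5 is a residue.
(6/2711) = +1, so 6 is a residue.
(7/2711) = −1, so 7 is the smallest positive non-residue mod 2711.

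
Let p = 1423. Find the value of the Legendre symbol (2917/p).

First reduce: 2917 ≡ 71 (mod 1423).
Reciprocity: 71 ≡ 3 and 1423 ≡ 3 (mod 4), so (71/1423) = −(1423/71).
Reduce top mod 71: now compute (3/71).
Reciprocity: 3 ≡ 3 and 71 ≡ 3 (mod 4), so (3/71) = −(71/3).
Reduce top mod 3: now compute (2/3).
Pull out 2: since 3 ≡ 3 (mod 8), (2/3) = -1.
Reached (1/3) = 1. Collecting the sign flips along the way, the symbol is -1.

-1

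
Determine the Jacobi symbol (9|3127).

1

Reciprocity: 9 ≡ 1 and 3127 ≡ 3 (mod 4), so (9/3127) = +(3127/9).
Reduce top mod 9: now compute (4/9).
Pull out 2^2: since 9 ≡ 1 (mod 8), (2/9) = +1, so (2/9)^2 = +1.
Reached (1/9) = 1. Collecting the sign flips along the way, the symbol is +1.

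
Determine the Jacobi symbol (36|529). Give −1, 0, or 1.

Pull out 2^2: since 529 ≡ 1 (mod 8), (2/529) = +1, so (2/529)^2 = +1.
Reciprocity: 9 ≡ 1 and 529 ≡ 1 (mod 4), so (9/529) = +(529/9).
Reduce top mod 9: now compute (7/9).
Reciprocity: 7 ≡ 3 and 9 ≡ 1 (mod 4), so (7/9) = +(9/7).
Reduce top mod 7: now compute (2/7).
Pull out 2: since 7 ≡ 7 (mod 8), (2/7) = +1.
Reached (1/7) = 1. Collecting the sign flips along the way, the symbol is +1.

1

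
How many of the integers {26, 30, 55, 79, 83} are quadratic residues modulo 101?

(26/101) = -1 → non-residue.
(30/101) = +1 → QR.
(55/101) = -1 → non-residue.
(79/101) = +1 → QR.
(83/101) = -1 → non-residue.
Total quadratic residues among the 5: 2.

2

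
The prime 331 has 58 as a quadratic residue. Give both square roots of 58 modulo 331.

Since 331 ≡ 3 (mod 4), a square root of 58 is 58^((331+1)/4) = 58^83 mod 331.
Repeated squaring: 58^2≡54, 58^4≡268, 58^8≡328, 58^16≡9, 58^32≡81, 58^64≡272 (mod 331).
58^83 = 58^(64+16+2+1) ≡ 183 (mod 331).
Check: 183² = 33489 ≡ 58 (mod 331). The two roots are 148 and 183.

148, 183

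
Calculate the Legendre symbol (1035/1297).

-1

Reciprocity: 1035 ≡ 3 and 1297 ≡ 1 (mod 4), so (1035/1297) = +(1297/1035).
Reduce top mod 1035: now compute (262/1035).
Pull out 2: since 1035 ≡ 3 (mod 8), (2/1035) = -1.
Reciprocity: 131 ≡ 3 and 1035 ≡ 3 (mod 4), so (131/1035) = −(1035/131).
Reduce top mod 131: now compute (118/131).
Pull out 2: since 131 ≡ 3 (mod 8), (2/131) = -1.
Reciprocity: 59 ≡ 3 and 131 ≡ 3 (mod 4), so (59/131) = −(131/59).
Reduce top mod 59: now compute (13/59).
Reciprocity: 13 ≡ 1 and 59 ≡ 3 (mod 4), so (13/59) = +(59/13).
Reduce top mod 13: now compute (7/13).
Reciprocity: 7 ≡ 3 and 13 ≡ 1 (mod 4), so (7/13) = +(13/7).
Reduce top mod 7: now compute (6/7).
Pull out 2: since 7 ≡ 7 (mod 8), (2/7) = +1.
Reciprocity: 3 ≡ 3 and 7 ≡ 3 (mod 4), so (3/7) = −(7/3).
Reduce top mod 3: now compute (1/3).
Reached (1/3) = 1. Collecting the sign flips along the way, the symbol is -1.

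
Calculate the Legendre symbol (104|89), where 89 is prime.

-1

Euler's criterion: (104/89) ≡ 15^44 (mod 89).
15^2 ≡ 47 (mod 89)
15^4 ≡ 73 (mod 89)
15^8 ≡ 78 (mod 89)
15^16 ≡ 32 (mod 89)
15^32 ≡ 45 (mod 89)
15^44 = 15^(32+8+4) ≡ 88 (mod 89).
Result is 88 ≡ −1, so (104/89) = −1.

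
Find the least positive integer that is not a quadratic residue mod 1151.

(2/1151) = +1, so 2 is a residue.
(3/1151) = +1, so 3 is a residue.
(4/1151) = +1, so 4 is a residue.
(5/1151) = +1, so 5 is a residue.
(6/1151) = +1, so 6 is a residue.
(7/1151) = +1, so 7 is a residue.
(8/1151) = +1, so 8 is a residue.
(9/1151) = +1, so 9 is a residue.
(10/1151) = +1, so 10 is a residue.
(11/1151) = +1, so 11 is a residue.
(12/1151) = +1, so 12 is a residue.
(13/1151) = −1, so 13 is the smallest positive non-residue mod 1151.

13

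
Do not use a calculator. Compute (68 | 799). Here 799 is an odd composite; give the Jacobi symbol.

0

Pull out 2^2: since 799 ≡ 7 (mod 8), (2/799) = +1, so (2/799)^2 = +1.
Reciprocity: 17 ≡ 1 and 799 ≡ 3 (mod 4), so (17/799) = +(799/17).
Reduce top mod 17: now compute (0/17).
Top reduces to 0: gcd > 1, so the symbol is 0.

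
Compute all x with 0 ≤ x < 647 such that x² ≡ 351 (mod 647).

Since 647 ≡ 3 (mod 4), a square root of 351 is 351^((647+1)/4) = 351^162 mod 647.
Repeated squaring: 351^2≡271, 351^4≡330, 351^8≡204, 351^16≡208, 351^32≡562, 351^64≡108, 351^128≡18 (mod 647).
351^162 = 351^(128+32+2) ≡ 97 (mod 647).
Check: 97² = 9409 ≡ 351 (mod 647). The two roots are 97 and 550.

97, 550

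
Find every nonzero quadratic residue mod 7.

Square k = 1,…,3 (k and 7−k give the same square):
1²=1, 2²=4, 3²≡2 (mod 7).
So the quadratic residues mod 7 are {1, 2, 4}.

1, 2, 4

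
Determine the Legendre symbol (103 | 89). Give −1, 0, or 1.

First reduce: 103 ≡ 14 (mod 89).
Pull out 2: since 89 ≡ 1 (mod 8), (2/89) = +1.
Reciprocity: 7 ≡ 3 and 89 ≡ 1 (mod 4), so (7/89) = +(89/7).
Reduce top mod 7: now compute (5/7).
Reciprocity: 5 ≡ 1 and 7 ≡ 3 (mod 4), so (5/7) = +(7/5).
Reduce top mod 5: now compute (2/5).
Pull out 2: since 5 ≡ 5 (mod 8), (2/5) = -1.
Reached (1/5) = 1. Collecting the sign flips along the way, the symbol is -1.

-1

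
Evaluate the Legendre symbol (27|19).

Euler's criterion: (27/19) ≡ 8^9 (mod 19).
8^2 ≡ 7 (mod 19)
8^4 ≡ 11 (mod 19)
8^8 ≡ 7 (mod 19)
8^9 = 8^(8+1) ≡ 18 (mod 19).
Result is 18 ≡ −1, so (27/19) = −1.

-1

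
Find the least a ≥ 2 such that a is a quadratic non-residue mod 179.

2

(2/179) = −1, so 2 is the smallest positive non-residue mod 179.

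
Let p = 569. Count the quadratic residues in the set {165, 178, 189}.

1

(165/569) = +1 → QR.
(178/569) = -1 → non-residue.
(189/569) = -1 → non-residue.
Total quadratic residues among the 3: 1.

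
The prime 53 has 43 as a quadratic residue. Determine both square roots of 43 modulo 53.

19, 34

53 ≡ 1 (mod 4), so we find a root by search.
Trying successive values, 19² = 361 ≡ 43 (mod 53). The other root is 53 − 19 = 34.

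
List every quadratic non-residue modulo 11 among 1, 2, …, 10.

Square k = 1,…,5 (k and 11−k give the same square):
1²=1, 2²=4, 3²=9, 4²≡5, 5²≡3 (mod 11).
The residues are {1, 3, 4, 5, 9}; the non-residues are the remaining 5 nonzero classes.

2 6 7 8 10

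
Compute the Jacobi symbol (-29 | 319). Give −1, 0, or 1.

0

First reduce: -29 ≡ 290 (mod 319).
Pull out 2: since 319 ≡ 7 (mod 8), (2/319) = +1.
Reciprocity: 145 ≡ 1 and 319 ≡ 3 (mod 4), so (145/319) = +(319/145).
Reduce top mod 145: now compute (29/145).
Reciprocity: 29 ≡ 1 and 145 ≡ 1 (mod 4), so (29/145) = +(145/29).
Reduce top mod 29: now compute (0/29).
Top reduces to 0: gcd > 1, so the symbol is 0.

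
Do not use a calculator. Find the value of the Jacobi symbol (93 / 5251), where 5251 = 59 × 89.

Reciprocity: 93 ≡ 1 and 5251 ≡ 3 (mod 4), so (93/5251) = +(5251/93).
Reduce top mod 93: now compute (43/93).
Reciprocity: 43 ≡ 3 and 93 ≡ 1 (mod 4), so (43/93) = +(93/43).
Reduce top mod 43: now compute (7/43).
Reciprocity: 7 ≡ 3 and 43 ≡ 3 (mod 4), so (7/43) = −(43/7).
Reduce top mod 7: now compute (1/7).
Reached (1/7) = 1. Collecting the sign flips along the way, the symbol is -1.

-1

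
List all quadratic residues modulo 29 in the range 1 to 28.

1 4 5 6 7 9 13 16 20 22 23 24 25 28

Square k = 1,…,14 (k and 29−k give the same square):
1²=1, 2²=4, 3²=9, 4²=16, 5²=25, 6²≡7, 7²≡20, 8²≡6, 9²≡23, 10²≡13, 11²≡5, 12²≡28, 13²≡24, 14²≡22 (mod 29).
So the quadratic residues mod 29 are {1, 4, 5, 6, 7, 9, 13, 16, 20, 22, 23, 24, 25, 28}.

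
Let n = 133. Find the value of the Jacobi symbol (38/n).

0

Pull out 2: since 133 ≡ 5 (mod 8), (2/133) = -1.
Reciprocity: 19 ≡ 3 and 133 ≡ 1 (mod 4), so (19/133) = +(133/19).
Reduce top mod 19: now compute (0/19).
Top reduces to 0: gcd > 1, so the symbol is 0.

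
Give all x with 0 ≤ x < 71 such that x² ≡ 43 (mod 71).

16, 55

Since 71 ≡ 3 (mod 4), a square root of 43 is 43^((71+1)/4) = 43^18 mod 71.
Repeated squaring: 43^2≡3, 43^4≡9, 43^8≡10, 43^16≡29 (mod 71).
43^18 = 43^(16+2) ≡ 16 (mod 71).
Check: 16² = 256 ≡ 43 (mod 71). The two roots are 16 and 55.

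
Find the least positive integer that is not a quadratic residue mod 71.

(2/71) = +1, so 2 is a residue.
(3/71) = +1, so 3 is a residue.
(4/71) = +1, so 4 is a residue.
(5/71) = +1, so 5 is a residue.
(6/71) = +1, so 6 is a residue.
(7/71) = −1, so 7 is the smallest positive non-residue mod 71.

7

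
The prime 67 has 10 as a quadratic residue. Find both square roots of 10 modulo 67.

12, 55

Since 67 ≡ 3 (mod 4), a square root of 10 is 10^((67+1)/4) = 10^17 mod 67.
Repeated squaring: 10^2≡33, 10^4≡17, 10^8≡21, 10^16≡39 (mod 67).
10^17 = 10^(16+1) ≡ 55 (mod 67).
Check: 55² = 3025 ≡ 10 (mod 67). The two roots are 12 and 55.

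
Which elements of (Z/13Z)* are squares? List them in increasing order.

1, 3, 4, 9, 10, 12

Square k = 1,…,6 (k and 13−k give the same square):
1²=1, 2²=4, 3²=9, 4²≡3, 5²≡12, 6²≡10 (mod 13).
So the quadratic residues mod 13 are {1, 3, 4, 9, 10, 12}.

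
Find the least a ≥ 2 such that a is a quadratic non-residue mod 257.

(2/257) = +1, so 2 is a residue.
(3/257) = −1, so 3 is the smallest positive non-residue mod 257.

3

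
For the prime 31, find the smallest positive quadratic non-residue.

(2/31) = +1, so 2 is a residue.
(3/31) = −1, so 3 is the smallest positive non-residue mod 31.

3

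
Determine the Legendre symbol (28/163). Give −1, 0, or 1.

Euler's criterion: (28/163) ≡ 28^81 (mod 163).
28^2 ≡ 132 (mod 163)
28^4 ≡ 146 (mod 163)
28^8 ≡ 126 (mod 163)
28^16 ≡ 65 (mod 163)
28^32 ≡ 150 (mod 163)
28^64 ≡ 6 (mod 163)
28^81 = 28^(64+16+1) ≡ 162 (mod 163).
Result is 162 ≡ −1, so (28/163) = −1.

-1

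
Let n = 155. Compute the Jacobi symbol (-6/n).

1

First reduce: -6 ≡ 149 (mod 155).
Reciprocity: 149 ≡ 1 and 155 ≡ 3 (mod 4), so (149/155) = +(155/149).
Reduce top mod 149: now compute (6/149).
Pull out 2: since 149 ≡ 5 (mod 8), (2/149) = -1.
Reciprocity: 3 ≡ 3 and 149 ≡ 1 (mod 4), so (3/149) = +(149/3).
Reduce top mod 3: now compute (2/3).
Pull out 2: since 3 ≡ 3 (mod 8), (2/3) = -1.
Reached (1/3) = 1. Collecting the sign flips along the way, the symbol is +1.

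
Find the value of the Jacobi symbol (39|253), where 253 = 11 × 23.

Reciprocity: 39 ≡ 3 and 253 ≡ 1 (mod 4), so (39/253) = +(253/39).
Reduce top mod 39: now compute (19/39).
Reciprocity: 19 ≡ 3 and 39 ≡ 3 (mod 4), so (19/39) = −(39/19).
Reduce top mod 19: now compute (1/19).
Reached (1/19) = 1. Collecting the sign flips along the way, the symbol is -1.

-1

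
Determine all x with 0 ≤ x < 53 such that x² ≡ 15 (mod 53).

53 ≡ 1 (mod 4), so we find a root by search.
Trying successive values, 11² = 121 ≡ 15 (mod 53). The other root is 53 − 11 = 42.

11, 42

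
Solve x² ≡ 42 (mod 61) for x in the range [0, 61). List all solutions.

61 ≡ 1 (mod 4), so we find a root by search.
Trying successive values, 15² = 225 ≡ 42 (mod 61). The other root is 61 − 15 = 46.

15, 46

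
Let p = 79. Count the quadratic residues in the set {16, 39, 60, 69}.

(16/79) = +1 → QR.
(39/79) = -1 → non-residue.
(60/79) = -1 → non-residue.
(69/79) = -1 → non-residue.
Total quadratic residues among the 4: 1.

1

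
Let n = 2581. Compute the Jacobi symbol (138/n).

Pull out 2: since 2581 ≡ 5 (mod 8), (2/2581) = -1.
Reciprocity: 69 ≡ 1 and 2581 ≡ 1 (mod 4), so (69/2581) = +(2581/69).
Reduce top mod 69: now compute (28/69).
Pull out 2^2: since 69 ≡ 5 (mod 8), (2/69) = -1, so (2/69)^2 = +1.
Reciprocity: 7 ≡ 3 and 69 ≡ 1 (mod 4), so (7/69) = +(69/7).
Reduce top mod 7: now compute (6/7).
Pull out 2: since 7 ≡ 7 (mod 8), (2/7) = +1.
Reciprocity: 3 ≡ 3 and 7 ≡ 3 (mod 4), so (3/7) = −(7/3).
Reduce top mod 3: now compute (1/3).
Reached (1/3) = 1. Collecting the sign flips along the way, the symbol is +1.

1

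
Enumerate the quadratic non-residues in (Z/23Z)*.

5, 7, 10, 11, 14, 15, 17, 19, 20, 21, 22

Square k = 1,…,11 (k and 23−k give the same square):
1²=1, 2²=4, 3²=9, 4²=16, 5²≡2, 6²≡13, 7²≡3, 8²≡18, 9²≡12, 10²≡8, 11²≡6 (mod 23).
The residues are {1, 2, 3, 4, 6, 8, 9, 12, 13, 16, 18}; the non-residues are the remaining 11 nonzero classes.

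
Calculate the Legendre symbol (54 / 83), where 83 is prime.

-1

Euler's criterion: (54/83) ≡ 54^41 (mod 83).
54^2 ≡ 11 (mod 83)
54^4 ≡ 38 (mod 83)
54^8 ≡ 33 (mod 83)
54^16 ≡ 10 (mod 83)
54^32 ≡ 17 (mod 83)
54^41 = 54^(32+8+1) ≡ 82 (mod 83).
Result is 82 ≡ −1, so (54/83) = −1.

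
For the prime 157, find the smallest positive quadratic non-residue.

2

(2/157) = −1, so 2 is the smallest positive non-residue mod 157.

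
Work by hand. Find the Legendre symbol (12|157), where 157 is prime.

Pull out 2^2: since 157 ≡ 5 (mod 8), (2/157) = -1, so (2/157)^2 = +1.
Reciprocity: 3 ≡ 3 and 157 ≡ 1 (mod 4), so (3/157) = +(157/3).
Reduce top mod 3: now compute (1/3).
Reached (1/3) = 1. Collecting the sign flips along the way, the symbol is +1.

1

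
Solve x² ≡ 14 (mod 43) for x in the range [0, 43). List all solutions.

10, 33

Since 43 ≡ 3 (mod 4), a square root of 14 is 14^((43+1)/4) = 14^11 mod 43.
Repeated squaring: 14^2≡24, 14^4≡17, 14^8≡31 (mod 43).
14^11 = 14^(8+2+1) ≡ 10 (mod 43).
Check: 10² = 100 ≡ 14 (mod 43). The two roots are 10 and 33.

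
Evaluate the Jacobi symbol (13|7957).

1

Reciprocity: 13 ≡ 1 and 7957 ≡ 1 (mod 4), so (13/7957) = +(7957/13).
Reduce top mod 13: now compute (1/13).
Reached (1/13) = 1. Collecting the sign flips along the way, the symbol is +1.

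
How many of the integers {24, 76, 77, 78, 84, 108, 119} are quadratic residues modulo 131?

3

(24/131) = -1 → non-residue.
(76/131) = -1 → non-residue.
(77/131) = +1 → QR.
(78/131) = -1 → non-residue.
(84/131) = +1 → QR.
(108/131) = +1 → QR.
(119/131) = -1 → non-residue.
Total quadratic residues among the 7: 3.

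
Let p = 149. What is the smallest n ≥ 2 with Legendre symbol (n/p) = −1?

(2/149) = −1, so 2 is the smallest positive non-residue mod 149.

2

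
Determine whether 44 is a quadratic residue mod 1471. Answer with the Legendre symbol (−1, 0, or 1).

Pull out 2^2: since 1471 ≡ 7 (mod 8), (2/1471) = +1, so (2/1471)^2 = +1.
Reciprocity: 11 ≡ 3 and 1471 ≡ 3 (mod 4), so (11/1471) = −(1471/11).
Reduce top mod 11: now compute (8/11).
Pull out 2^3: since 11 ≡ 3 (mod 8), (2/11) = -1, so (2/11)^3 = -1.
Reached (1/11) = 1. Collecting the sign flips along the way, the symbol is +1.

1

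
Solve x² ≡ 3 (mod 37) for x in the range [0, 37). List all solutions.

15, 22

37 ≡ 1 (mod 4), so we find a root by search.
Trying successive values, 15² = 225 ≡ 3 (mod 37). The other root is 37 − 15 = 22.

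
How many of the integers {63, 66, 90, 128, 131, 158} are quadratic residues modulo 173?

(63/173) = -1 → non-residue.
(66/173) = -1 → non-residue.
(90/173) = +1 → QR.
(128/173) = -1 → non-residue.
(131/173) = -1 → non-residue.
(158/173) = +1 → QR.
Total quadratic residues among the 6: 2.

2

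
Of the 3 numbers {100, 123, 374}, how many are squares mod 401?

1

(100/401) = +1 → QR.
(123/401) = -1 → non-residue.
(374/401) = -1 → non-residue.
Total quadratic residues among the 3: 1.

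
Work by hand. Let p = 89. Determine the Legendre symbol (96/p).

First reduce: 96 ≡ 7 (mod 89).
Reciprocity: 7 ≡ 3 and 89 ≡ 1 (mod 4), so (7/89) = +(89/7).
Reduce top mod 7: now compute (5/7).
Reciprocity: 5 ≡ 1 and 7 ≡ 3 (mod 4), so (5/7) = +(7/5).
Reduce top mod 5: now compute (2/5).
Pull out 2: since 5 ≡ 5 (mod 8), (2/5) = -1.
Reached (1/5) = 1. Collecting the sign flips along the way, the symbol is -1.

-1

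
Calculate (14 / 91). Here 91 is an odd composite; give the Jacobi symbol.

0

Pull out 2: since 91 ≡ 3 (mod 8), (2/91) = -1.
Reciprocity: 7 ≡ 3 and 91 ≡ 3 (mod 4), so (7/91) = −(91/7).
Reduce top mod 7: now compute (0/7).
Top reduces to 0: gcd > 1, so the symbol is 0.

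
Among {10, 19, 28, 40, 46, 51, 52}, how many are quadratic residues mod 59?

4

(10/59) = -1 → non-residue.
(19/59) = +1 → QR.
(28/59) = +1 → QR.
(40/59) = -1 → non-residue.
(46/59) = +1 → QR.
(51/59) = +1 → QR.
(52/59) = -1 → non-residue.
Total quadratic residues among the 7: 4.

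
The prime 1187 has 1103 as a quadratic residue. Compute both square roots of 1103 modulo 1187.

Since 1187 ≡ 3 (mod 4), a square root of 1103 is 1103^((1187+1)/4) = 1103^297 mod 1187.
Repeated squaring: 1103^2≡1121, 1103^4≡795, 1103^8≡541, 1103^16≡679, 1103^32≡485, 1103^64≡199, 1103^128≡430, 1103^256≡915 (mod 1187).
1103^297 = 1103^(256+32+8+1) ≡ 492 (mod 1187).
Check: 492² = 242064 ≡ 1103 (mod 1187). The two roots are 492 and 695.

492, 695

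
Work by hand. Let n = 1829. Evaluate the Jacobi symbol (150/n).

1

Pull out 2: since 1829 ≡ 5 (mod 8), (2/1829) = -1.
Reciprocity: 75 ≡ 3 and 1829 ≡ 1 (mod 4), so (75/1829) = +(1829/75).
Reduce top mod 75: now compute (29/75).
Reciprocity: 29 ≡ 1 and 75 ≡ 3 (mod 4), so (29/75) = +(75/29).
Reduce top mod 29: now compute (17/29).
Reciprocity: 17 ≡ 1 and 29 ≡ 1 (mod 4), so (17/29) = +(29/17).
Reduce top mod 17: now compute (12/17).
Pull out 2^2: since 17 ≡ 1 (mod 8), (2/17) = +1, so (2/17)^2 = +1.
Reciprocity: 3 ≡ 3 and 17 ≡ 1 (mod 4), so (3/17) = +(17/3).
Reduce top mod 3: now compute (2/3).
Pull out 2: since 3 ≡ 3 (mod 8), (2/3) = -1.
Reached (1/3) = 1. Collecting the sign flips along the way, the symbol is +1.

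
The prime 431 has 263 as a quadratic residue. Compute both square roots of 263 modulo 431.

Since 431 ≡ 3 (mod 4), a square root of 263 is 263^((431+1)/4) = 263^108 mod 431.
Repeated squaring: 263^2≡209, 263^4≡150, 263^8≡88, 263^16≡417, 263^32≡196, 263^64≡57 (mod 431).
263^108 = 263^(64+32+8+4) ≡ 302 (mod 431).
Check: 302² = 91204 ≡ 263 (mod 431). The two roots are 129 and 302.

129, 302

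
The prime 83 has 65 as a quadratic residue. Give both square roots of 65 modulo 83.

27, 56

Since 83 ≡ 3 (mod 4), a square root of 65 is 65^((83+1)/4) = 65^21 mod 83.
Repeated squaring: 65^2≡75, 65^4≡64, 65^8≡29, 65^16≡11 (mod 83).
65^21 = 65^(16+4+1) ≡ 27 (mod 83).
Check: 27² = 729 ≡ 65 (mod 83). The two roots are 27 and 56.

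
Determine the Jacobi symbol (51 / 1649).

0

Reciprocity: 51 ≡ 3 and 1649 ≡ 1 (mod 4), so (51/1649) = +(1649/51).
Reduce top mod 51: now compute (17/51).
Reciprocity: 17 ≡ 1 and 51 ≡ 3 (mod 4), so (17/51) = +(51/17).
Reduce top mod 17: now compute (0/17).
Top reduces to 0: gcd > 1, so the symbol is 0.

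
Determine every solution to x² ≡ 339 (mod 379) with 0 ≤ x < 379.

Since 379 ≡ 3 (mod 4), a square root of 339 is 339^((379+1)/4) = 339^95 mod 379.
Repeated squaring: 339^2≡84, 339^4≡234, 339^8≡180, 339^16≡185, 339^32≡115, 339^64≡339 (mod 379).
339^95 = 339^(64+16+8+4+2+1) ≡ 115 (mod 379).
Check: 115² = 13225 ≡ 339 (mod 379). The two roots are 115 and 264.

115, 264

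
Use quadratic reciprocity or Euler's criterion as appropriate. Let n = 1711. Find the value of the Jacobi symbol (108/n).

-1

Pull out 2^2: since 1711 ≡ 7 (mod 8), (2/1711) = +1, so (2/1711)^2 = +1.
Reciprocity: 27 ≡ 3 and 1711 ≡ 3 (mod 4), so (27/1711) = −(1711/27).
Reduce top mod 27: now compute (10/27).
Pull out 2: since 27 ≡ 3 (mod 8), (2/27) = -1.
Reciprocity: 5 ≡ 1 and 27 ≡ 3 (mod 4), so (5/27) = +(27/5).
Reduce top mod 5: now compute (2/5).
Pull out 2: since 5 ≡ 5 (mod 8), (2/5) = -1.
Reached (1/5) = 1. Collecting the sign flips along the way, the symbol is -1.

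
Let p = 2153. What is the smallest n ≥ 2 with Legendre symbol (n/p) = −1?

3

(2/2153) = +1, so 2 is a residue.
(3/2153) = −1, so 3 is the smallest positive non-residue mod 2153.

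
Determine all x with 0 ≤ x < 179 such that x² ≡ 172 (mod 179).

72, 107

Since 179 ≡ 3 (mod 4), a square root of 172 is 172^((179+1)/4) = 172^45 mod 179.
Repeated squaring: 172^2≡49, 172^4≡74, 172^8≡106, 172^16≡138, 172^32≡70 (mod 179).
172^45 = 172^(32+8+4+1) ≡ 107 (mod 179).
Check: 107² = 11449 ≡ 172 (mod 179). The two roots are 72 and 107.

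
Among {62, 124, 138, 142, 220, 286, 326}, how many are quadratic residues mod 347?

3

(62/347) = -1 → non-residue.
(124/347) = +1 → QR.
(138/347) = +1 → QR.
(142/347) = -1 → non-residue.
(220/347) = -1 → non-residue.
(286/347) = -1 → non-residue.
(326/347) = +1 → QR.
Total quadratic residues among the 7: 3.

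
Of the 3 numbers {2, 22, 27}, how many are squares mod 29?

(2/29) = -1 → non-residue.
(22/29) = +1 → QR.
(27/29) = -1 → non-residue.
Total quadratic residues among the 3: 1.

1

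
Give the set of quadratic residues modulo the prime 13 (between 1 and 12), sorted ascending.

1, 3, 4, 9, 10, 12

Square k = 1,…,6 (k and 13−k give the same square):
1²=1, 2²=4, 3²=9, 4²≡3, 5²≡12, 6²≡10 (mod 13).
So the quadratic residues mod 13 are {1, 3, 4, 9, 10, 12}.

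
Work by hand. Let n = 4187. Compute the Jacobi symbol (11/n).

1

Reciprocity: 11 ≡ 3 and 4187 ≡ 3 (mod 4), so (11/4187) = −(4187/11).
Reduce top mod 11: now compute (7/11).
Reciprocity: 7 ≡ 3 and 11 ≡ 3 (mod 4), so (7/11) = −(11/7).
Reduce top mod 7: now compute (4/7).
Pull out 2^2: since 7 ≡ 7 (mod 8), (2/7) = +1, so (2/7)^2 = +1.
Reached (1/7) = 1. Collecting the sign flips along the way, the symbol is +1.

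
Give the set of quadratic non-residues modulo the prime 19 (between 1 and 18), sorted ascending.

2, 3, 8, 10, 12, 13, 14, 15, 18

Square k = 1,…,9 (k and 19−k give the same square):
1²=1, 2²=4, 3²=9, 4²=16, 5²≡6, 6²≡17, 7²≡11, 8²≡7, 9²≡5 (mod 19).
The residues are {1, 4, 5, 6, 7, 9, 11, 16, 17}; the non-residues are the remaining 9 nonzero classes.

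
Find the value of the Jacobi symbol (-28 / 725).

First reduce: -28 ≡ 697 (mod 725).
Reciprocity: 697 ≡ 1 and 725 ≡ 1 (mod 4), so (697/725) = +(725/697).
Reduce top mod 697: now compute (28/697).
Pull out 2^2: since 697 ≡ 1 (mod 8), (2/697) = +1, so (2/697)^2 = +1.
Reciprocity: 7 ≡ 3 and 697 ≡ 1 (mod 4), so (7/697) = +(697/7).
Reduce top mod 7: now compute (4/7).
Pull out 2^2: since 7 ≡ 7 (mod 8), (2/7) = +1, so (2/7)^2 = +1.
Reached (1/7) = 1. Collecting the sign flips along the way, the symbol is +1.

1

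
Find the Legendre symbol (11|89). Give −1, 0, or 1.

Reciprocity: 11 ≡ 3 and 89 ≡ 1 (mod 4), so (11/89) = +(89/11).
Reduce top mod 11: now compute (1/11).
Reached (1/11) = 1. Collecting the sign flips along the way, the symbol is +1.

1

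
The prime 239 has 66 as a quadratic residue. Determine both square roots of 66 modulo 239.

117, 122

Since 239 ≡ 3 (mod 4), a square root of 66 is 66^((239+1)/4) = 66^60 mod 239.
Repeated squaring: 66^2≡54, 66^4≡48, 66^8≡153, 66^16≡226, 66^32≡169 (mod 239).
66^60 = 66^(32+16+8+4) ≡ 122 (mod 239).
Check: 122² = 14884 ≡ 66 (mod 239). The two roots are 117 and 122.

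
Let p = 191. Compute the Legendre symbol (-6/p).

-1

First reduce: -6 ≡ 185 (mod 191).
Reciprocity: 185 ≡ 1 and 191 ≡ 3 (mod 4), so (185/191) = +(191/185).
Reduce top mod 185: now compute (6/185).
Pull out 2: since 185 ≡ 1 (mod 8), (2/185) = +1.
Reciprocity: 3 ≡ 3 and 185 ≡ 1 (mod 4), so (3/185) = +(185/3).
Reduce top mod 3: now compute (2/3).
Pull out 2: since 3 ≡ 3 (mod 8), (2/3) = -1.
Reached (1/3) = 1. Collecting the sign flips along the way, the symbol is -1.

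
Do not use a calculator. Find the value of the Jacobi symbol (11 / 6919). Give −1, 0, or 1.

Reciprocity: 11 ≡ 3 and 6919 ≡ 3 (mod 4), so (11/6919) = −(6919/11).
Reduce top mod 11: now compute (0/11).
Top reduces to 0: gcd > 1, so the symbol is 0.

0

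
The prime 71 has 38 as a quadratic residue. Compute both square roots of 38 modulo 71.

Since 71 ≡ 3 (mod 4), a square root of 38 is 38^((71+1)/4) = 38^18 mod 71.
Repeated squaring: 38^2≡24, 38^4≡8, 38^8≡64, 38^16≡49 (mod 71).
38^18 = 38^(16+2) ≡ 40 (mod 71).
Check: 40² = 1600 ≡ 38 (mod 71). The two roots are 31 and 40.

31, 40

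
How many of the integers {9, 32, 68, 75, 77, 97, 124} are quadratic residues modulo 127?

4

(9/127) = +1 → QR.
(32/127) = +1 → QR.
(68/127) = +1 → QR.
(75/127) = -1 → non-residue.
(77/127) = -1 → non-residue.
(97/127) = -1 → non-residue.
(124/127) = +1 → QR.
Total quadratic residues among the 7: 4.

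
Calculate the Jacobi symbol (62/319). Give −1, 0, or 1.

Pull out 2: since 319 ≡ 7 (mod 8), (2/319) = +1.
Reciprocity: 31 ≡ 3 and 319 ≡ 3 (mod 4), so (31/319) = −(319/31).
Reduce top mod 31: now compute (9/31).
Reciprocity: 9 ≡ 1 and 31 ≡ 3 (mod 4), so (9/31) = +(31/9).
Reduce top mod 9: now compute (4/9).
Pull out 2^2: since 9 ≡ 1 (mod 8), (2/9) = +1, so (2/9)^2 = +1.
Reached (1/9) = 1. Collecting the sign flips along the way, the symbol is -1.

-1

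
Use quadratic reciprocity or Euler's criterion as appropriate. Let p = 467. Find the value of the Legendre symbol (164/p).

Pull out 2^2: since 467 ≡ 3 (mod 8), (2/467) = -1, so (2/467)^2 = +1.
Reciprocity: 41 ≡ 1 and 467 ≡ 3 (mod 4), so (41/467) = +(467/41).
Reduce top mod 41: now compute (16/41).
Pull out 2^4: since 41 ≡ 1 (mod 8), (2/41) = +1, so (2/41)^4 = +1.
Reached (1/41) = 1. Collecting the sign flips along the way, the symbol is +1.

1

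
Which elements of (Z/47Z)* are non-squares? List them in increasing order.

Square k = 1,…,23 (k and 47−k give the same square):
1²=1, 2²=4, 3²=9, 4²=16, 5²=25, 6²=36, 7²≡2, 8²≡17, 9²≡34, 10²≡6, 11²≡27, 12²≡3, 13²≡28, 14²≡8, 15²≡37, 16²≡21, 17²≡7, 18²≡42, 19²≡32, 20²≡24, 21²≡18, 22²≡14, 23²≡12 (mod 47).
The residues are {1, 2, 3, 4, 6, 7, 8, 9, 12, 14, 16, 17, 18, 21, 24, 25, 27, 28, 32, 34, 36, 37, 42}; the non-residues are the remaining 23 nonzero classes.

5, 10, 11, 13, 15, 19, 20, 22, 23, 26, 29, 30, 31, 33, 35, 38, 39, 40, 41, 43, 44, 45, 46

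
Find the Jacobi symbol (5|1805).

Reciprocity: 5 ≡ 1 and 1805 ≡ 1 (mod 4), so (5/1805) = +(1805/5).
Reduce top mod 5: now compute (0/5).
Top reduces to 0: gcd > 1, so the symbol is 0.

0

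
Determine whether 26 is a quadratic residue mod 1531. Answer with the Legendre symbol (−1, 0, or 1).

-1

Pull out 2: since 1531 ≡ 3 (mod 8), (2/1531) = -1.
Reciprocity: 13 ≡ 1 and 1531 ≡ 3 (mod 4), so (13/1531) = +(1531/13).
Reduce top mod 13: now compute (10/13).
Pull out 2: since 13 ≡ 5 (mod 8), (2/13) = -1.
Reciprocity: 5 ≡ 1 and 13 ≡ 1 (mod 4), so (5/13) = +(13/5).
Reduce top mod 5: now compute (3/5).
Reciprocity: 3 ≡ 3 and 5 ≡ 1 (mod 4), so (3/5) = +(5/3).
Reduce top mod 3: now compute (2/3).
Pull out 2: since 3 ≡ 3 (mod 8), (2/3) = -1.
Reached (1/3) = 1. Collecting the sign flips along the way, the symbol is -1.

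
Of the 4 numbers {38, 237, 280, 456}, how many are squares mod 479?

(38/479) = -1 → non-residue.
(237/479) = -1 → non-residue.
(280/479) = +1 → QR.
(456/479) = -1 → non-residue.
Total quadratic residues among the 4: 1.

1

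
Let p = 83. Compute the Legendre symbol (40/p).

1

Euler's criterion: (40/83) ≡ 40^41 (mod 83).
40^2 ≡ 23 (mod 83)
40^4 ≡ 31 (mod 83)
40^8 ≡ 48 (mod 83)
40^16 ≡ 63 (mod 83)
40^32 ≡ 68 (mod 83)
40^41 = 40^(32+8+1) ≡ 1 (mod 83).
Result is 1, so (40/83) = 1.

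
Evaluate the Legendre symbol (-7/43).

Euler's criterion: (-7/43) ≡ 36^21 (mod 43).
36^2 ≡ 6 (mod 43)
36^4 ≡ 36 (mod 43)
36^8 ≡ 6 (mod 43)
36^16 ≡ 36 (mod 43)
36^21 = 36^(16+4+1) ≡ 1 (mod 43).
Result is 1, so (-7/43) = 1.

1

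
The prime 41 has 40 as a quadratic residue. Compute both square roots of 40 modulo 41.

41 ≡ 1 (mod 4), so we find a root by search.
Trying successive values, 9² = 81 ≡ 40 (mod 41). The other root is 41 − 9 = 32.

9, 32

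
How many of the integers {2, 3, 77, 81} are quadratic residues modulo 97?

3

(2/97) = +1 → QR.
(3/97) = +1 → QR.
(77/97) = -1 → non-residue.
(81/97) = +1 → QR.
Total quadratic residues among the 4: 3.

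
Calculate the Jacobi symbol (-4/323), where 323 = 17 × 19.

First reduce: -4 ≡ 319 (mod 323).
Reciprocity: 319 ≡ 3 and 323 ≡ 3 (mod 4), so (319/323) = −(323/319).
Reduce top mod 319: now compute (4/319).
Pull out 2^2: since 319 ≡ 7 (mod 8), (2/319) = +1, so (2/319)^2 = +1.
Reached (1/319) = 1. Collecting the sign flips along the way, the symbol is -1.

-1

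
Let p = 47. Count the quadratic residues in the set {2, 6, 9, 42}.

(2/47) = +1 → QR.
(6/47) = +1 → QR.
(9/47) = +1 → QR.
(42/47) = +1 → QR.
Total quadratic residues among the 4: 4.

4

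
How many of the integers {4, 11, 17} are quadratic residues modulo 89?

(4/89) = +1 → QR.
(11/89) = +1 → QR.
(17/89) = +1 → QR.
Total quadratic residues among the 3: 3.

3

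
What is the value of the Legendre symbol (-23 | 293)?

-1

First reduce: -23 ≡ 270 (mod 293).
Pull out 2: since 293 ≡ 5 (mod 8), (2/293) = -1.
Reciprocity: 135 ≡ 3 and 293 ≡ 1 (mod 4), so (135/293) = +(293/135).
Reduce top mod 135: now compute (23/135).
Reciprocity: 23 ≡ 3 and 135 ≡ 3 (mod 4), so (23/135) = −(135/23).
Reduce top mod 23: now compute (20/23).
Pull out 2^2: since 23 ≡ 7 (mod 8), (2/23) = +1, so (2/23)^2 = +1.
Reciprocity: 5 ≡ 1 and 23 ≡ 3 (mod 4), so (5/23) = +(23/5).
Reduce top mod 5: now compute (3/5).
Reciprocity: 3 ≡ 3 and 5 ≡ 1 (mod 4), so (3/5) = +(5/3).
Reduce top mod 3: now compute (2/3).
Pull out 2: since 3 ≡ 3 (mod 8), (2/3) = -1.
Reached (1/3) = 1. Collecting the sign flips along the way, the symbol is -1.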